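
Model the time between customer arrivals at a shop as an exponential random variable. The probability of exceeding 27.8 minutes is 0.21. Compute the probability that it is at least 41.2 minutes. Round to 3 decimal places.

e^(−λ·27.8) = 0.21 ⇒ λ = −ln(0.21)/27.8 = 0.0561384.
P(X > 41.2) = e^(−0.0561384·41.2) = e^(−2.3129) ≈ 0.099.

0.099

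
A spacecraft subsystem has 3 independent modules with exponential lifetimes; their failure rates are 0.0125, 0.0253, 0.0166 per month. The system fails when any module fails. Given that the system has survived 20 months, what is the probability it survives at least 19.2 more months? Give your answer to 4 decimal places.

Time to first failure ~ Exp(Σλ) with Σλ = 0.0544.
By memorylessness, P(T > 20+19.2 | T > 20) = P(T > 19.2) = e^(−0.0544·19.2) ≈ 0.3519.

0.3519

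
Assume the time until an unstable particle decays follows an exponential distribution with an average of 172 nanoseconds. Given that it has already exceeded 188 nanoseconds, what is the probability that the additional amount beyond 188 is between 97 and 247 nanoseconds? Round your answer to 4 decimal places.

The rate is λ = 1/172 = 0.00581395 per nanosecond.
Memoryless: the residual past 188 is again Exp(λ).
P(97 < residual < 247) = e^(−λ·97) − e^(−λ·247) = 0.56896 − 0.23787 ≈ 0.3311.

0.3311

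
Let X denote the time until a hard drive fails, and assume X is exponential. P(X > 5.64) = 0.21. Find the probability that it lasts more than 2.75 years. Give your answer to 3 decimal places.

0.467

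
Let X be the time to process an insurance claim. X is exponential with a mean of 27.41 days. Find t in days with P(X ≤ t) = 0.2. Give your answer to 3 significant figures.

6.12

The rate is λ = 1/27.41 = 0.036483 per day.
Set 1 − e^(−λt) = 0.2, so t = −ln(0.8)/λ = 0.22314/0.036483 ≈ 6.11636 days.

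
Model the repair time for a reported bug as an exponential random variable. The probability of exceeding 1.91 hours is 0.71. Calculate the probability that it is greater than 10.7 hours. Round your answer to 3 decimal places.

e^(−λ·1.91) = 0.71 ⇒ λ = −ln(0.71)/1.91 = 0.179314.
P(X > 10.7) = e^(−0.179314·10.7) = e^(−1.9187) ≈ 0.147.

0.147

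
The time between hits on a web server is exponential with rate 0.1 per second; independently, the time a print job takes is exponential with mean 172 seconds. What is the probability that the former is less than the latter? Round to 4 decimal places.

0.9451

λ_1 = 0.1, λ_2 = 1/172 = 0.00581395.
For independent exponentials, P(the former < the latter) = λ_1/(λ_1+λ_2) = 0.1/0.105814 ≈ 0.9451.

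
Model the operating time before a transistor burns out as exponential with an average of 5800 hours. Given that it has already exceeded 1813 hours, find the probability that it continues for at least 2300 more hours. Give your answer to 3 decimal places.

0.673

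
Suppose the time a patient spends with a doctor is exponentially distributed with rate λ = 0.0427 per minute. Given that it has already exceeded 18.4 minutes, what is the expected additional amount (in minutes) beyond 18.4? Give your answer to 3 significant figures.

By memorylessness, the remaining amount past any threshold is again Exp(λ) with mean 1/λ = 23.4192 minutes.

23.4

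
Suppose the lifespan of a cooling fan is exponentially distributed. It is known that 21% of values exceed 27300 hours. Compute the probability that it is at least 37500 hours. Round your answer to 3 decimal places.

0.117

e^(−λ·27300) = 0.21 ⇒ λ = −ln(0.21)/27300 = 0.0000571666.
P(X > 37500) = e^(−0.0000571666·37500) = e^(−2.1437) ≈ 0.117.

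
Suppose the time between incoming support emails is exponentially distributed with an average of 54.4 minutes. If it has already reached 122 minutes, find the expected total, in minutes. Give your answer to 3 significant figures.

The rate is λ = 1/54.4 = 0.0183824 per minute.
By memorylessness, E[X | X > 122] = 122 + 1/λ = 122 + 54.4 = 176.4 minutes.

176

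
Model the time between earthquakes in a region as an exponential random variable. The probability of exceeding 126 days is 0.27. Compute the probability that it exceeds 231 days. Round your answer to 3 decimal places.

e^(−λ·126) = 0.27 ⇒ λ = −ln(0.27)/126 = 0.0103915.
P(X > 231) = e^(−0.0103915·231) = e^(−2.4004) ≈ 0.091.

0.091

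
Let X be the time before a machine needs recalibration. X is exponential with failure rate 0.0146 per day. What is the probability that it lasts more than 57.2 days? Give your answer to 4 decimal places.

0.4338

P(X > 57.2) = e^(−λ·57.2) = e^(−0.83512) ≈ 0.4338.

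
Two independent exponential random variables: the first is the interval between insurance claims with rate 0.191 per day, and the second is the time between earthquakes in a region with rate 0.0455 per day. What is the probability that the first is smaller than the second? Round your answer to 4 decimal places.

λ_1 = 0.191, λ_2 = 0.0455.
For independent exponentials, P(the first < the second) = λ_1/(λ_1+λ_2) = 0.191/0.2365 ≈ 0.8076.

0.8076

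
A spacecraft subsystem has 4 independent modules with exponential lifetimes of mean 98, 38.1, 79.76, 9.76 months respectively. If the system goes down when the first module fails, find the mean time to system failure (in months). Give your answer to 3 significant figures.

The first failure time is exponential with rate Σλ_i = 1/98 + 1/38.1 + 1/79.76 + 1/9.76 = 0.151447 per month.
E[min] = 1/Σλ = 1/0.151447 = 6.60295 months.

6.60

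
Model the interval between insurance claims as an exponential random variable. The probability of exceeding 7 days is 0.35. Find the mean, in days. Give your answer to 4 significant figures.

6.668

e^(−λ·7) = 0.35 ⇒ λ = −ln(0.35)/7 = 0.149975.
Mean = 1/λ = 6.6678 days.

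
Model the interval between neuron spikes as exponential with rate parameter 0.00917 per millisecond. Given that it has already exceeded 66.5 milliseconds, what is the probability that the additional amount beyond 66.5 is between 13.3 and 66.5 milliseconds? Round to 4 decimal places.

0.3417

Memoryless: the residual past 66.5 is again Exp(λ).
P(13.3 < residual < 66.5) = e^(−λ·13.3) − e^(−λ·66.5) = 0.88518 − 0.54346 ≈ 0.3417.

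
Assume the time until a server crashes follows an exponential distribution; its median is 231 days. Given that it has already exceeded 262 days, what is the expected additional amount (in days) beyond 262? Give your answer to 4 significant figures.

For an exponential, median = ln(2)/λ, so λ = ln 2 / 231 = 0.00300064 per day.
By memorylessness, the remaining amount past any threshold is again Exp(λ) with mean 1/λ = 333.263 days.

333.3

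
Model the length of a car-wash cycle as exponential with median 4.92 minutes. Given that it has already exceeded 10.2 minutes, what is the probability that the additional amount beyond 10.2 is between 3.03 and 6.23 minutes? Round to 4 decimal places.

0.2368

For an exponential, median = ln(2)/λ, so λ = ln 2 / 4.92 = 0.140884 per minute.
Memoryless: the residual past 10.2 is again Exp(λ).
P(3.03 < residual < 6.23) = e^(−λ·3.03) − e^(−λ·6.23) = 0.65254 − 0.41574 ≈ 0.2368.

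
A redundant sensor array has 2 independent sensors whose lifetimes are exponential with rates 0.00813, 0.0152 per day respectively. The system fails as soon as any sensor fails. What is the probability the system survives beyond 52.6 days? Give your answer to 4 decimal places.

The time to first failure is exponential with rate Σλ = 0.00813 + 0.0152 = 0.02333.
P(min > 52.6) = e^(−0.02333·52.6) = e^(−1.2272) ≈ 0.2931.

0.2931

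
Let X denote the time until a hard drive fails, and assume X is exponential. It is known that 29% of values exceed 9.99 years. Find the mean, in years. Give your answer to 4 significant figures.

e^(−λ·9.99) = 0.29 ⇒ λ = −ln(0.29)/9.99 = 0.123911.
Mean = 1/λ = 8.07029 years.

8.070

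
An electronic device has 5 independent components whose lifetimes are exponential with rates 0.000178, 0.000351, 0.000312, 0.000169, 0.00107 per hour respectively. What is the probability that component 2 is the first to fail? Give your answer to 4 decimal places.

0.1688

The time to first failure is exponential with rate Σλ = 0.000178 + 0.000351 + 0.000312 + 0.000169 + 0.00107 = 0.00208.
P(component 2 first) = λ_2/Σλ = 0.000351/0.00208 ≈ 0.1688.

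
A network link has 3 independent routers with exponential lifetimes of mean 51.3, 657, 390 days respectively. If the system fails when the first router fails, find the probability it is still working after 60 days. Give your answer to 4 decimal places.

The first failure time is exponential with rate Σλ_i = 1/51.3 + 1/657 + 1/390 = 0.0235793 per day.
P(min > 60) = e^(−0.0235793·60) = e^(−1.4148) ≈ 0.2430.

0.2430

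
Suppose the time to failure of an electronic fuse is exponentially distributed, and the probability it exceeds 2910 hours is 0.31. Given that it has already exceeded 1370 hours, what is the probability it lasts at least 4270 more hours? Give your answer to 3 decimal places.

0.179

From e^(−λ·2910) = 0.31, λ = −ln(0.31)/2910 = 0.000402468.
Memoryless: P(X > 1370+4270 | X > 1370) = P(X > 4270) = e^(−0.000402468·4270) ≈ 0.179.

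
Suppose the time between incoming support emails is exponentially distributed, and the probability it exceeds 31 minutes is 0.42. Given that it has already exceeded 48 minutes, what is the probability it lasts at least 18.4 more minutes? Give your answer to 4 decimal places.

From e^(−λ·31) = 0.42, λ = −ln(0.42)/31 = 0.0279839.
Memoryless: P(X > 48+18.4 | X > 48) = P(X > 18.4) = e^(−0.0279839·18.4) ≈ 0.5976.

0.5976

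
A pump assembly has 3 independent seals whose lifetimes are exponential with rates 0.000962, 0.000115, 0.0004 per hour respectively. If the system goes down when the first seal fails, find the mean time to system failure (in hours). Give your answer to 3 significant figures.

677

The time to first failure is exponential with rate Σλ = 0.000962 + 0.000115 + 0.0004 = 0.001477.
E[min] = 1/Σλ = 1/0.001477 = 677.048 hours.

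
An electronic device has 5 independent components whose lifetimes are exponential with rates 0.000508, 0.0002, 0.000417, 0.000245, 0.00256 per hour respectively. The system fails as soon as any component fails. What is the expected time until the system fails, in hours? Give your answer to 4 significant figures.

254.5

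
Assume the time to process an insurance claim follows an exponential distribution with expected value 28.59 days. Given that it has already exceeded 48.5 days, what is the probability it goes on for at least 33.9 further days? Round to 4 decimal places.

0.3055

The rate is λ = 1/28.59 = 0.0349773 per day.
By the memoryless property, P(X > 48.5+33.9 | X > 48.5) = P(X > 33.9).
P(X > 33.9) = e^(−1.1857) ≈ 0.3055.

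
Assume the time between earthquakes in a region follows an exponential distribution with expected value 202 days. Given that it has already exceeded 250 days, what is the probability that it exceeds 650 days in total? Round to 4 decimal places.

0.1380

The rate is λ = 1/202 = 0.0049505 per day.
The exponential is memoryless, so the remaining time is again Exp(λ): the condition X > 250 is irrelevant.
P(X > 400) = e^(−1.9802) ≈ 0.1380.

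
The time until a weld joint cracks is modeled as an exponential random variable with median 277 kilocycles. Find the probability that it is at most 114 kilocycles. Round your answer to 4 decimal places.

0.2482

For an exponential, median = ln(2)/λ, so λ = ln 2 / 277 = 0.00250234 per kilocycle.
P(X ≤ 114) = 1 − e^(−λ·114) = 1 − e^(−0.28527) ≈ 0.2482.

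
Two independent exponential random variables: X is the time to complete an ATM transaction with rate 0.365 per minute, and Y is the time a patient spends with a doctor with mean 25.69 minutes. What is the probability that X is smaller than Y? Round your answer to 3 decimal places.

λ_1 = 0.365, λ_2 = 1/25.69 = 0.0389257.
For independent exponentials, P(X < Y) = λ_1/(λ_1+λ_2) = 0.365/0.403926 ≈ 0.904.

0.904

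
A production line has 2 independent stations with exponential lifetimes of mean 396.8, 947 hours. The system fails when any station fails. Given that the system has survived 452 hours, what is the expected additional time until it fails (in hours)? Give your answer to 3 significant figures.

280

First-failure rate Σλ = 1/396.8 + 1/947 = 0.00357613.
By memorylessness the expected residual is 1/Σλ = 279.632 hours, regardless of the 452 already elapsed.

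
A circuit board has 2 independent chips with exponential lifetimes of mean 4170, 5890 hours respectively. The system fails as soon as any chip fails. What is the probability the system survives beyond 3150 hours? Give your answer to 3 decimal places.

The first failure time is exponential with rate Σλ_i = 1/4170 + 1/5890 = 0.000409587 per hour.
P(min > 3150) = e^(−0.000409587·3150) = e^(−1.2902) ≈ 0.275.

0.275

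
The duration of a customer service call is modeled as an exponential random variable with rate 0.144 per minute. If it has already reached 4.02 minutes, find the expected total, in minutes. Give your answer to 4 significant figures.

10.96

By memorylessness, E[X | X > 4.02] = 4.02 + 1/λ = 4.02 + 6.94444 = 10.9644 minutes.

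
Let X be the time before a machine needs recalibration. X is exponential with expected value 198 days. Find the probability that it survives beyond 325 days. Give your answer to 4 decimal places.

The rate is λ = 1/198 = 0.00505051 per day.
P(X > 325) = e^(−λ·325) = e^(−1.6414) ≈ 0.1937.

0.1937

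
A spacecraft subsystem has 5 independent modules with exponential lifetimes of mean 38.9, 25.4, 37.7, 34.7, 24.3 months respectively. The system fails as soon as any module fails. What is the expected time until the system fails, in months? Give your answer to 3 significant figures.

6.19

The first failure time is exponential with rate Σλ_i = 1/38.9 + 1/25.4 + 1/37.7 + 1/34.7 + 1/24.3 = 0.161573 per month.
E[min] = 1/Σλ = 1/0.161573 = 6.18916 months.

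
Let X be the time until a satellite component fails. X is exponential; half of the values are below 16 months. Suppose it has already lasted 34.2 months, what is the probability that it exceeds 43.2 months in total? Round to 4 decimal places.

0.6771

For an exponential, median = ln(2)/λ, so λ = ln 2 / 16 = 0.0433217 per month.
The exponential is memoryless, so the remaining time is again Exp(λ): the condition X > 34.2 is irrelevant.
P(X > 9) = e^(−0.3899) ≈ 0.6771.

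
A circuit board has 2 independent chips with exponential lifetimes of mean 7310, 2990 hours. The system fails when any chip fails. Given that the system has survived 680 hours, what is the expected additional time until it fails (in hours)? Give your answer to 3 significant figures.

2120

First-failure rate Σλ = 1/7310 + 1/2990 = 0.000471247.
By memorylessness the expected residual is 1/Σλ = 2122.03 hours, regardless of the 680 already elapsed.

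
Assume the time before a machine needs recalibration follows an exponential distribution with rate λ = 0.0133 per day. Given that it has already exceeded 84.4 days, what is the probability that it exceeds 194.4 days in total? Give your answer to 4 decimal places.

P(X > s+t | X > s) = e^(−λ(s+t))/e^(−λs) = e^(−λt), independent of s = 84.4.
P(X > 110) = e^(−1.463) ≈ 0.2315.

0.2315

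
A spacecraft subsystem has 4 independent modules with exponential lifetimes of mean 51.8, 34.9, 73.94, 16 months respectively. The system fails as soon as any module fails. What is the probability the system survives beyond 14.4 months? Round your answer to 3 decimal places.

0.168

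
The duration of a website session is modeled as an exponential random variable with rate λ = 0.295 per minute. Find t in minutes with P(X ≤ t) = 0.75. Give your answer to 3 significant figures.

4.70

Set 1 − e^(−λt) = 0.75, so t = −ln(0.25)/λ = 1.3863/0.295 ≈ 4.6993 minutes.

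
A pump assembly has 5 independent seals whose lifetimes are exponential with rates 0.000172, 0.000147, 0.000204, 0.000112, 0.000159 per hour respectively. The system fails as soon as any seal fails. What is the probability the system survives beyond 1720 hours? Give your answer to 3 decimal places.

0.255

The time to first failure is exponential with rate Σλ = 0.000172 + 0.000147 + 0.000204 + 0.000112 + 0.000159 = 0.000794.
P(min > 1720) = e^(−0.000794·1720) = e^(−1.3657) ≈ 0.255.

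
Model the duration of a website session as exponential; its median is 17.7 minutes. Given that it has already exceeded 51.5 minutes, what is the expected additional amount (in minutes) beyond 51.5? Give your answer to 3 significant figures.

For an exponential, median = ln(2)/λ, so λ = ln 2 / 17.7 = 0.0391609 per minute.
By memorylessness, the remaining amount past any threshold is again Exp(λ) with mean 1/λ = 25.5357 minutes.

25.5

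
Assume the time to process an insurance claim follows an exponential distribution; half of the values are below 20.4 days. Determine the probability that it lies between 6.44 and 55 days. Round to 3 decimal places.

0.649

For an exponential, median = ln(2)/λ, so λ = ln 2 / 20.4 = 0.0339778 per day.
P(6.44 < X < 55) = e^(−λ·6.44) − e^(−λ·55) = 0.80347 − 0.15431 ≈ 0.649.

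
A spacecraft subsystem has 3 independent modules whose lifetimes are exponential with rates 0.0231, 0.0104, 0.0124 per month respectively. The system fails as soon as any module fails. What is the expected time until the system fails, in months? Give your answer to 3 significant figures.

21.8

The time to first failure is exponential with rate Σλ = 0.0231 + 0.0104 + 0.0124 = 0.0459.
E[min] = 1/Σλ = 1/0.0459 = 21.7865 months.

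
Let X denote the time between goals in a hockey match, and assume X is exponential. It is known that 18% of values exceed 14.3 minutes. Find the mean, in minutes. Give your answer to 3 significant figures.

8.34

e^(−λ·14.3) = 0.18 ⇒ λ = −ln(0.18)/14.3 = 0.119916.
Mean = 1/λ = 8.33917 minutes.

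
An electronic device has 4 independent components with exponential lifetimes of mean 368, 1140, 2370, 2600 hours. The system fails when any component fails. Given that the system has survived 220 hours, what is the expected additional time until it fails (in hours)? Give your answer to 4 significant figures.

227.2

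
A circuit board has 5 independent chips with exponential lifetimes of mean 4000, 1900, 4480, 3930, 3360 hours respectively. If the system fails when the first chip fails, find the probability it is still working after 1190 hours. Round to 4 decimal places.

0.1578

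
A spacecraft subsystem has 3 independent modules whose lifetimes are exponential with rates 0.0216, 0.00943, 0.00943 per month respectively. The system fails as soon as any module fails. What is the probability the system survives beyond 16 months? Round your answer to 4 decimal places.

0.5234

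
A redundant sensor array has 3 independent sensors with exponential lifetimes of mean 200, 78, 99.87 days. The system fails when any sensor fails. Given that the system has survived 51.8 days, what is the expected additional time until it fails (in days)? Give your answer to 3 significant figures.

35.9

First-failure rate Σλ = 1/200 + 1/78 + 1/99.87 = 0.0278335.
By memorylessness the expected residual is 1/Σλ = 35.9279 days, regardless of the 51.8 already elapsed.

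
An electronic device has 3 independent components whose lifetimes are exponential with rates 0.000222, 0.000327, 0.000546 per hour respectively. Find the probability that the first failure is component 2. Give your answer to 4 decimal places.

The time to first failure is exponential with rate Σλ = 0.000222 + 0.000327 + 0.000546 = 0.001095.
P(component 2 first) = λ_2/Σλ = 0.000327/0.001095 ≈ 0.2986.

0.2986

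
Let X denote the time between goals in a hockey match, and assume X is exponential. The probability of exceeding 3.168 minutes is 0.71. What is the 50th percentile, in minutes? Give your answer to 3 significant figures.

6.41

e^(−λ·3.168) = 0.71 ⇒ λ = −ln(0.71)/3.168 = 0.108109.
50th percentile: 1 − e^(−λt) = 0.5, t = −ln(0.5)/λ = 6.41154 minutes.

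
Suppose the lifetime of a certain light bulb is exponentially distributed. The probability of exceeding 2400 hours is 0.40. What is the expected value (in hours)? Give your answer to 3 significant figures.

2620

e^(−λ·2400) = 0.40 ⇒ λ = −ln(0.40)/2400 = 0.000381788.
Mean = 1/λ = 2619.26 hours.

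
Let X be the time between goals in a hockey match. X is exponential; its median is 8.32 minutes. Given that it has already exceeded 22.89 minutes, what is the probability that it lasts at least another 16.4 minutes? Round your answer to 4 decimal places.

For an exponential, median = ln(2)/λ, so λ = ln 2 / 8.32 = 0.083311 per minute.
P(X > s+t | X > s) = e^(−λ(s+t))/e^(−λs) = e^(−λt), independent of s = 22.89.
P(X > 16.4) = e^(−1.3663) ≈ 0.2550.

0.2550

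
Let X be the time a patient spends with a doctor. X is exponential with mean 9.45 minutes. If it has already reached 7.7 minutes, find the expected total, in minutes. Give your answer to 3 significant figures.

17.2

The rate is λ = 1/9.45 = 0.10582 per minute.
By memorylessness, E[X | X > 7.7] = 7.7 + 1/λ = 7.7 + 9.45 = 17.15 minutes.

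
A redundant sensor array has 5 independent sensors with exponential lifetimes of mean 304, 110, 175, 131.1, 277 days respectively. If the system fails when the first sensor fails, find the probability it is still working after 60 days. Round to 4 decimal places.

0.1721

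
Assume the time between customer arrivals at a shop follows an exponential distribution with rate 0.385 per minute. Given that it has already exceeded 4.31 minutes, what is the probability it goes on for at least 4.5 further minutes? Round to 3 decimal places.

The exponential is memoryless, so the remaining time is again Exp(λ): the condition X > 4.31 is irrelevant.
P(X > 4.5) = e^(−1.7325) ≈ 0.177.

0.177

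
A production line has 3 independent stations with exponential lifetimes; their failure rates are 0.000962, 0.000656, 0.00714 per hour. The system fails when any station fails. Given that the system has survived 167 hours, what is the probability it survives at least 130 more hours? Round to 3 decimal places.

Time to first failure ~ Exp(Σλ) with Σλ = 0.008758.
By memorylessness, P(T > 167+130 | T > 167) = P(T > 130) = e^(−0.008758·130) ≈ 0.320.

0.320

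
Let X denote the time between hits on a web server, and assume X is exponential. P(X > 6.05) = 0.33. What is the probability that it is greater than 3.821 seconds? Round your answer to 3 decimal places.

0.496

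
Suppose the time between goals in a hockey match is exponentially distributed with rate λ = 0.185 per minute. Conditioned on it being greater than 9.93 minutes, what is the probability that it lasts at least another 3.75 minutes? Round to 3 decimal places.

0.500

P(X > s+t | X > s) = e^(−λ(s+t))/e^(−λs) = e^(−λt), independent of s = 9.93.
P(X > 3.75) = e^(−0.69375) ≈ 0.500.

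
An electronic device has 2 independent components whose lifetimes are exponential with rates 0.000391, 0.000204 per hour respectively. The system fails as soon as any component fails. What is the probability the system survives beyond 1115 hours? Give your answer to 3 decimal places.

0.515

The time to first failure is exponential with rate Σλ = 0.000391 + 0.000204 = 0.000595.
P(min > 1115) = e^(−0.000595·1115) = e^(−0.66343) ≈ 0.515.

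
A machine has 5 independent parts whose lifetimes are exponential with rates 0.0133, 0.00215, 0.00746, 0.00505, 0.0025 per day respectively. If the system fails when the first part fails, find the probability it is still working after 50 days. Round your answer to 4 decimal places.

The time to first failure is exponential with rate Σλ = 0.0133 + 0.00215 + 0.00746 + 0.00505 + 0.0025 = 0.03046.
P(min > 50) = e^(−0.03046·50) = e^(−1.523) ≈ 0.2181.

0.2181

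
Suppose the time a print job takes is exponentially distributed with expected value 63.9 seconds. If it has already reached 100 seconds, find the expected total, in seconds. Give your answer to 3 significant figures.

164

The rate is λ = 1/63.9 = 0.0156495 per second.
By memorylessness, E[X | X > 100] = 100 + 1/λ = 100 + 63.9 = 163.9 seconds.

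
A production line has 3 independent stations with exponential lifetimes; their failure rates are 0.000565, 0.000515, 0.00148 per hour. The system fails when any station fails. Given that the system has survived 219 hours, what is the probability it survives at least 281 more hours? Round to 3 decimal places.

Time to first failure ~ Exp(Σλ) with Σλ = 0.00256.
By memorylessness, P(T > 219+281 | T > 219) = P(T > 281) = e^(−0.00256·281) ≈ 0.487.

0.487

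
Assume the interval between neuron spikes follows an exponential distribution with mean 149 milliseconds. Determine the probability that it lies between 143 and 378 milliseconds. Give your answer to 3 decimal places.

The rate is λ = 1/149 = 0.00671141 per millisecond.
P(143 < X < 378) = e^(−λ·143) − e^(−λ·378) = 0.38300 − 0.07911 ≈ 0.304.

0.304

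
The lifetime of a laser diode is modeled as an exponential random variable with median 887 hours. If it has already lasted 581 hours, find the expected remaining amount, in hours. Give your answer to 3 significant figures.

1280

For an exponential, median = ln(2)/λ, so λ = ln 2 / 887 = 0.000781451 per hour.
By memorylessness, the remaining amount past any threshold is again Exp(λ) with mean 1/λ = 1279.67 hours.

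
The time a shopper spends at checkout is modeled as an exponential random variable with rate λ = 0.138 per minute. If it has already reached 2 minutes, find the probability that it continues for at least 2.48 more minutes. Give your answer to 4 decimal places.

0.7102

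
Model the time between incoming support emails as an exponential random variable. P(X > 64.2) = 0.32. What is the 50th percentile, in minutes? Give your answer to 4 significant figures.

39.05

e^(−λ·64.2) = 0.32 ⇒ λ = −ln(0.32)/64.2 = 0.0177482.
50th percentile: 1 − e^(−λt) = 0.5, t = −ln(0.5)/λ = 39.0545 minutes.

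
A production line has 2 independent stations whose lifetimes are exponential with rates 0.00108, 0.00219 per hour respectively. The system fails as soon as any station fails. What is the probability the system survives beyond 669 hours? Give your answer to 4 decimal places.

The time to first failure is exponential with rate Σλ = 0.00108 + 0.00219 = 0.00327.
P(min > 669) = e^(−0.00327·669) = e^(−2.1876) ≈ 0.1122.

0.1122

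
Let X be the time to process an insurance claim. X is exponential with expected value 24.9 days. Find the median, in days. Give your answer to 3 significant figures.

17.3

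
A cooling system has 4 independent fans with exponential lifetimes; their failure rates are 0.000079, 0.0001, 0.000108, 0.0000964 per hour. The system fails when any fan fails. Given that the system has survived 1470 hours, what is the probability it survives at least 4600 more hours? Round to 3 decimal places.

Time to first failure ~ Exp(Σλ) with Σλ = 0.0003834.
By memorylessness, P(T > 1470+4600 | T > 1470) = P(T > 4600) = e^(−0.0003834·4600) ≈ 0.171.

0.171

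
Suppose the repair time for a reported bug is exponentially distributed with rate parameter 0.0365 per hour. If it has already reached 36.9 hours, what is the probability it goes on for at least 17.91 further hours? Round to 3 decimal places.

The exponential is memoryless, so the remaining time is again Exp(λ): the condition X > 36.9 is irrelevant.
P(X > 17.91) = e^(−0.65371) ≈ 0.520.

0.520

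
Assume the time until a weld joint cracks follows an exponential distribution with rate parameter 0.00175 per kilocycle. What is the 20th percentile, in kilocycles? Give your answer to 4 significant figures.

Set 1 − e^(−λt) = 0.2, so t = −ln(0.8)/λ = 0.22314/0.00175 ≈ 127.511 kilocycles.

127.5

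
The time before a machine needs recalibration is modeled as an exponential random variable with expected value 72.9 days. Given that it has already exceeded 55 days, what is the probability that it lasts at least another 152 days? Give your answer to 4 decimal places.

0.1243

The rate is λ = 1/72.9 = 0.0137174 per day.
By the memoryless property, P(X > 55+152 | X > 55) = P(X > 152).
P(X > 152) = e^(−2.085) ≈ 0.1243.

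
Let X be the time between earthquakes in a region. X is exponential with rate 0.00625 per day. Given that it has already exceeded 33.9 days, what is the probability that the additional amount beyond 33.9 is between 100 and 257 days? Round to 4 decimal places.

Memoryless: the residual past 33.9 is again Exp(λ).
P(100 < residual < 257) = e^(−λ·100) − e^(−λ·257) = 0.53526 − 0.20064 ≈ 0.3346.

0.3346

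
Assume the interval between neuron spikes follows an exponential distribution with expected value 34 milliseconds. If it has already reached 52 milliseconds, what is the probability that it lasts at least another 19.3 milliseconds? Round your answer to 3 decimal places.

0.567

The rate is λ = 1/34 = 0.0294118 per millisecond.
P(X > s+t | X > s) = e^(−λ(s+t))/e^(−λs) = e^(−λt), independent of s = 52.
P(X > 19.3) = e^(−0.56765) ≈ 0.567.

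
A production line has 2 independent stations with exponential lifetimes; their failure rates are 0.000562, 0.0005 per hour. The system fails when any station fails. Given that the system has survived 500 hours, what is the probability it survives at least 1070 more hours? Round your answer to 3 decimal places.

0.321

Time to first failure ~ Exp(Σλ) with Σλ = 0.001062.
By memorylessness, P(T > 500+1070 | T > 500) = P(T > 1070) = e^(−0.001062·1070) ≈ 0.321.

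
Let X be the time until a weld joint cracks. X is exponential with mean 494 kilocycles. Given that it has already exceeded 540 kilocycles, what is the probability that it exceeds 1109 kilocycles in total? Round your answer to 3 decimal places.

The rate is λ = 1/494 = 0.00202429 per kilocycle.
The exponential is memoryless, so the remaining time is again Exp(λ): the condition X > 540 is irrelevant.
P(X > 569) = e^(−1.1518) ≈ 0.316.

0.316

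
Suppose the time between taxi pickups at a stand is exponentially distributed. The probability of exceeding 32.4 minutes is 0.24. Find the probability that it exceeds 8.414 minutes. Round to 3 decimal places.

0.690

e^(−λ·32.4) = 0.24 ⇒ λ = −ln(0.24)/32.4 = 0.0440468.
P(X > 8.414) = e^(−0.0440468·8.414) = e^(−0.37061) ≈ 0.690.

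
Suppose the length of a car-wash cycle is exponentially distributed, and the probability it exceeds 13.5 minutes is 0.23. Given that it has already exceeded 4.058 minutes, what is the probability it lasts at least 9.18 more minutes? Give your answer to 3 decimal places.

0.368

From e^(−λ·13.5) = 0.23, λ = −ln(0.23)/13.5 = 0.108865.
Memoryless: P(X > 4.058+9.18 | X > 4.058) = P(X > 9.18) = e^(−0.108865·9.18) ≈ 0.368.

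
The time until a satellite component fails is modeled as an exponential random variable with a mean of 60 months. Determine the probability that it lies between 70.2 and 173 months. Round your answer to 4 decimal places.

The rate is λ = 1/60 = 0.0166667 per month.
P(70.2 < X < 173) = e^(−λ·70.2) − e^(−λ·173) = 0.31037 − 0.05595 ≈ 0.2544.

0.2544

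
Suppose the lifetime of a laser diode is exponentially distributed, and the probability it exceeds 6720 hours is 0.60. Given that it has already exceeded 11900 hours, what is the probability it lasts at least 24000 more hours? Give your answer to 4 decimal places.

From e^(−λ·6720) = 0.60, λ = −ln(0.60)/6720 = 0.0000760157.
Memoryless: P(X > 11900+24000 | X > 11900) = P(X > 24000) = e^(−0.0000760157·24000) ≈ 0.1613.

0.1613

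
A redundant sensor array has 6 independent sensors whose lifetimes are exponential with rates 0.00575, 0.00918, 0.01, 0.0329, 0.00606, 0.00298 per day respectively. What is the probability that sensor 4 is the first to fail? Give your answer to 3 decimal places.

0.492

The time to first failure is exponential with rate Σλ = 0.00575 + 0.00918 + 0.01 + 0.0329 + 0.00606 + 0.00298 = 0.06687.
P(sensor 4 first) = λ_4/Σλ = 0.0329/0.06687 ≈ 0.492.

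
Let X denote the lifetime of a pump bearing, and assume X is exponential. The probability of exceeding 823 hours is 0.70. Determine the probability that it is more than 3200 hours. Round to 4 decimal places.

e^(−λ·823) = 0.70 ⇒ λ = −ln(0.70)/823 = 0.000433384.
P(X > 3200) = e^(−0.000433384·3200) = e^(−1.3868) ≈ 0.2499.

0.2499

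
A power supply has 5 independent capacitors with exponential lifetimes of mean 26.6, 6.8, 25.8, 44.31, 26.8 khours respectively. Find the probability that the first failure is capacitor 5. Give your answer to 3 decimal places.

0.132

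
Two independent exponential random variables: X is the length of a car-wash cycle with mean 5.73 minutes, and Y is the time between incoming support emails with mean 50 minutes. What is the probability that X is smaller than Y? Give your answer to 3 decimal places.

λ_1 = 1/5.73 = 0.17452, λ_2 = 1/50 = 0.02.
For independent exponentials, P(X < Y) = λ_1/(λ_1+λ_2) = 0.17452/0.19452 ≈ 0.897.

0.897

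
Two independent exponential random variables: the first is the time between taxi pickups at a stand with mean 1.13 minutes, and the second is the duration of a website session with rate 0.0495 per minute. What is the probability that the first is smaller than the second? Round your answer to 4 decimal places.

λ_1 = 1/1.13 = 0.884956, λ_2 = 0.0495.
For independent exponentials, P(the first < the second) = λ_1/(λ_1+λ_2) = 0.884956/0.934456 ≈ 0.9470.

0.9470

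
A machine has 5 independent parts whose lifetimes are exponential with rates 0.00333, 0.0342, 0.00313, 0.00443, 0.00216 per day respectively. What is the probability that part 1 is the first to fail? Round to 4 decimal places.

The time to first failure is exponential with rate Σλ = 0.00333 + 0.0342 + 0.00313 + 0.00443 + 0.00216 = 0.04725.
P(part 1 first) = λ_1/Σλ = 0.00333/0.04725 ≈ 0.0705.

0.0705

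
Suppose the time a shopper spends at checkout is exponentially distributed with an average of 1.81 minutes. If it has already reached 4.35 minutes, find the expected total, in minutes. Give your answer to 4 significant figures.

The rate is λ = 1/1.81 = 0.552486 per minute.
By memorylessness, E[X | X > 4.35] = 4.35 + 1/λ = 4.35 + 1.81 = 6.16 minutes.

6.160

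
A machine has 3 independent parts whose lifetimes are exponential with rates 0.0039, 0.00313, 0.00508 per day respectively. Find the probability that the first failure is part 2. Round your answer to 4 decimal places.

0.2585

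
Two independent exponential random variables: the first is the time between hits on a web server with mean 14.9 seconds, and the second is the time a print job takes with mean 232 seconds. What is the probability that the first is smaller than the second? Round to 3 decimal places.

λ_1 = 1/14.9 = 0.0671141, λ_2 = 1/232 = 0.00431034.
For independent exponentials, P(the first < the second) = λ_1/(λ_1+λ_2) = 0.0671141/0.0714244 ≈ 0.940.

0.940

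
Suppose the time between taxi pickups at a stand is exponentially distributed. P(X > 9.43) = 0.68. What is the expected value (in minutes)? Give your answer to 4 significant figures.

e^(−λ·9.43) = 0.68 ⇒ λ = −ln(0.68)/9.43 = 0.0408974.
Mean = 1/λ = 24.4514 minutes.

24.45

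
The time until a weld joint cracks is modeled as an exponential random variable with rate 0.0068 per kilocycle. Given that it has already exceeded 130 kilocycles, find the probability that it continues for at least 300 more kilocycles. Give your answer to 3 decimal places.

0.130

By the memoryless property, P(X > 130+300 | X > 130) = P(X > 300).
P(X > 300) = e^(−2.04) ≈ 0.130.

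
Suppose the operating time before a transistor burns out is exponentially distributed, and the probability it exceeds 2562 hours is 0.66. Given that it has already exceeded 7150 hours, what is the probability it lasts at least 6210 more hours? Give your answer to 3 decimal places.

0.365

From e^(−λ·2562) = 0.66, λ = −ln(0.66)/2562 = 0.000162184.
Memoryless: P(X > 7150+6210 | X > 7150) = P(X > 6210) = e^(−0.000162184·6210) ≈ 0.365.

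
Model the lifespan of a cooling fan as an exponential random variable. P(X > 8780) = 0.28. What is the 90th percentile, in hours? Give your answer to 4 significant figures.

15880

e^(−λ·8780) = 0.28 ⇒ λ = −ln(0.28)/8780 = 0.000144985.
90th percentile: 1 − e^(−λt) = 0.9, t = −ln(0.1)/λ = 15881.6 hours.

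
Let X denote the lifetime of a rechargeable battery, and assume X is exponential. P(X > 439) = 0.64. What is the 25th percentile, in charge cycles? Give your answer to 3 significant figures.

283

e^(−λ·439) = 0.64 ⇒ λ = −ln(0.64)/439 = 0.0010166.
25th percentile: 1 − e^(−λt) = 0.25, t = −ln(0.75)/λ = 282.985 charge cycles.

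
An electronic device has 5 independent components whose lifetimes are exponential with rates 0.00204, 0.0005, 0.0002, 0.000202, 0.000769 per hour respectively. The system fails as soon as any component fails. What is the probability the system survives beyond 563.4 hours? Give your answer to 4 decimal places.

0.1236

The time to first failure is exponential with rate Σλ = 0.00204 + 0.0005 + 0.0002 + 0.000202 + 0.000769 = 0.003711.
P(min > 563.4) = e^(−0.003711·563.4) = e^(−2.0908) ≈ 0.1236.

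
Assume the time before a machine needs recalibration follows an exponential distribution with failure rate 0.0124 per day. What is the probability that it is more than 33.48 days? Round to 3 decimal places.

0.660

P(X > 33.48) = e^(−λ·33.48) = e^(−0.41515) ≈ 0.660.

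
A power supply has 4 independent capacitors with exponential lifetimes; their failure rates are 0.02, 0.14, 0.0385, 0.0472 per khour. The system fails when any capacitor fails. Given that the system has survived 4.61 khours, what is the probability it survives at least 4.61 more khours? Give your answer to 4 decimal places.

Time to first failure ~ Exp(Σλ) with Σλ = 0.2457.
By memorylessness, P(T > 4.61+4.61 | T > 4.61) = P(T > 4.61) = e^(−0.2457·4.61) ≈ 0.3222.

0.3222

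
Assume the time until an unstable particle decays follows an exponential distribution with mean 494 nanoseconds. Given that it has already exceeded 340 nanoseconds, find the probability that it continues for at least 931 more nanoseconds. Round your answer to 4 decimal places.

The rate is λ = 1/494 = 0.00202429 per nanosecond.
By the memoryless property, P(X > 340+931 | X > 340) = P(X > 931).
P(X > 931) = e^(−1.8846) ≈ 0.1519.

0.1519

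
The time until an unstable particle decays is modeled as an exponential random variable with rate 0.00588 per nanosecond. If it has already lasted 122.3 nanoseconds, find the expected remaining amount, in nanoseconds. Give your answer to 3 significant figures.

170

By memorylessness, the remaining amount past any threshold is again Exp(λ) with mean 1/λ = 170.068 nanoseconds.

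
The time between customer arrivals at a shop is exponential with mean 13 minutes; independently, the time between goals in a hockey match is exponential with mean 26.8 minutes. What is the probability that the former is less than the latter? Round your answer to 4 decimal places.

0.6734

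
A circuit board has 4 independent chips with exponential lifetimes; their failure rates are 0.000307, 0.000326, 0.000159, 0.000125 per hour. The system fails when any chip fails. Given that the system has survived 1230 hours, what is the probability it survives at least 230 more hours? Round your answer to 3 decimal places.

0.810

Time to first failure ~ Exp(Σλ) with Σλ = 0.000917.
By memorylessness, P(T > 1230+230 | T > 1230) = P(T > 230) = e^(−0.000917·230) ≈ 0.810.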